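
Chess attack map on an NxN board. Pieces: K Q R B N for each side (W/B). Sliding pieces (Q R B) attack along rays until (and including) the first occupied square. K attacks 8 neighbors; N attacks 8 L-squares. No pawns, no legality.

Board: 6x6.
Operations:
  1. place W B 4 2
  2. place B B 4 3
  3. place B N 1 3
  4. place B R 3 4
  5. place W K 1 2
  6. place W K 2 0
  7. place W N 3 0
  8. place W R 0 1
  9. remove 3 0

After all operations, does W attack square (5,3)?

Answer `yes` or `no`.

Answer: yes

Derivation:
Op 1: place WB@(4,2)
Op 2: place BB@(4,3)
Op 3: place BN@(1,3)
Op 4: place BR@(3,4)
Op 5: place WK@(1,2)
Op 6: place WK@(2,0)
Op 7: place WN@(3,0)
Op 8: place WR@(0,1)
Op 9: remove (3,0)
Per-piece attacks for W:
  WR@(0,1): attacks (0,2) (0,3) (0,4) (0,5) (0,0) (1,1) (2,1) (3,1) (4,1) (5,1)
  WK@(1,2): attacks (1,3) (1,1) (2,2) (0,2) (2,3) (2,1) (0,3) (0,1)
  WK@(2,0): attacks (2,1) (3,0) (1,0) (3,1) (1,1)
  WB@(4,2): attacks (5,3) (5,1) (3,3) (2,4) (1,5) (3,1) (2,0) [ray(-1,-1) blocked at (2,0)]
W attacks (5,3): yes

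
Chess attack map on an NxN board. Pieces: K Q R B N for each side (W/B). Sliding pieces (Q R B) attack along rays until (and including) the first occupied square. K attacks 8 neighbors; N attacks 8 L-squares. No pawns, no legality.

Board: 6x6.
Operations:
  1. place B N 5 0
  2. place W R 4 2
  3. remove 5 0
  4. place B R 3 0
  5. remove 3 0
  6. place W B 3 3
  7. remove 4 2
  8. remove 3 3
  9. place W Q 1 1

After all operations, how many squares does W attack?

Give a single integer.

Op 1: place BN@(5,0)
Op 2: place WR@(4,2)
Op 3: remove (5,0)
Op 4: place BR@(3,0)
Op 5: remove (3,0)
Op 6: place WB@(3,3)
Op 7: remove (4,2)
Op 8: remove (3,3)
Op 9: place WQ@(1,1)
Per-piece attacks for W:
  WQ@(1,1): attacks (1,2) (1,3) (1,4) (1,5) (1,0) (2,1) (3,1) (4,1) (5,1) (0,1) (2,2) (3,3) (4,4) (5,5) (2,0) (0,2) (0,0)
Union (17 distinct): (0,0) (0,1) (0,2) (1,0) (1,2) (1,3) (1,4) (1,5) (2,0) (2,1) (2,2) (3,1) (3,3) (4,1) (4,4) (5,1) (5,5)

Answer: 17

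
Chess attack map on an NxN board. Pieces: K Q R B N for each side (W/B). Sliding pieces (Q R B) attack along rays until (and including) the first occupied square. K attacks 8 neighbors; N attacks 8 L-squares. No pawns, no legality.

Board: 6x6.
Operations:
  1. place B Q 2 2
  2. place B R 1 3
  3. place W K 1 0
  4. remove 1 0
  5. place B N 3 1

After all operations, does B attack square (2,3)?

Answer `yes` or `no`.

Answer: yes

Derivation:
Op 1: place BQ@(2,2)
Op 2: place BR@(1,3)
Op 3: place WK@(1,0)
Op 4: remove (1,0)
Op 5: place BN@(3,1)
Per-piece attacks for B:
  BR@(1,3): attacks (1,4) (1,5) (1,2) (1,1) (1,0) (2,3) (3,3) (4,3) (5,3) (0,3)
  BQ@(2,2): attacks (2,3) (2,4) (2,5) (2,1) (2,0) (3,2) (4,2) (5,2) (1,2) (0,2) (3,3) (4,4) (5,5) (3,1) (1,3) (1,1) (0,0) [ray(1,-1) blocked at (3,1); ray(-1,1) blocked at (1,3)]
  BN@(3,1): attacks (4,3) (5,2) (2,3) (1,2) (5,0) (1,0)
B attacks (2,3): yes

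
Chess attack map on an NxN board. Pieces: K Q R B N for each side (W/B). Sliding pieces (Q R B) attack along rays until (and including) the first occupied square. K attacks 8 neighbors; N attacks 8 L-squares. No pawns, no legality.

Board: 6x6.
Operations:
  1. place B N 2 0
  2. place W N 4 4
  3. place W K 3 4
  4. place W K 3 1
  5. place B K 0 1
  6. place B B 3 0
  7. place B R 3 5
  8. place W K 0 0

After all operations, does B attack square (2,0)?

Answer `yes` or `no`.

Op 1: place BN@(2,0)
Op 2: place WN@(4,4)
Op 3: place WK@(3,4)
Op 4: place WK@(3,1)
Op 5: place BK@(0,1)
Op 6: place BB@(3,0)
Op 7: place BR@(3,5)
Op 8: place WK@(0,0)
Per-piece attacks for B:
  BK@(0,1): attacks (0,2) (0,0) (1,1) (1,2) (1,0)
  BN@(2,0): attacks (3,2) (4,1) (1,2) (0,1)
  BB@(3,0): attacks (4,1) (5,2) (2,1) (1,2) (0,3)
  BR@(3,5): attacks (3,4) (4,5) (5,5) (2,5) (1,5) (0,5) [ray(0,-1) blocked at (3,4)]
B attacks (2,0): no

Answer: no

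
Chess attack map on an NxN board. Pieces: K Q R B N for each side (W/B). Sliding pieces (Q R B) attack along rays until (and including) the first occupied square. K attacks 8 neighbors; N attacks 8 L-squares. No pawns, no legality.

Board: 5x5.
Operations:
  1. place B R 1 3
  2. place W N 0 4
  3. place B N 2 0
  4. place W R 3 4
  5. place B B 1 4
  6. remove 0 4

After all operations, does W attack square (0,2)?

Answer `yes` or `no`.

Op 1: place BR@(1,3)
Op 2: place WN@(0,4)
Op 3: place BN@(2,0)
Op 4: place WR@(3,4)
Op 5: place BB@(1,4)
Op 6: remove (0,4)
Per-piece attacks for W:
  WR@(3,4): attacks (3,3) (3,2) (3,1) (3,0) (4,4) (2,4) (1,4) [ray(-1,0) blocked at (1,4)]
W attacks (0,2): no

Answer: no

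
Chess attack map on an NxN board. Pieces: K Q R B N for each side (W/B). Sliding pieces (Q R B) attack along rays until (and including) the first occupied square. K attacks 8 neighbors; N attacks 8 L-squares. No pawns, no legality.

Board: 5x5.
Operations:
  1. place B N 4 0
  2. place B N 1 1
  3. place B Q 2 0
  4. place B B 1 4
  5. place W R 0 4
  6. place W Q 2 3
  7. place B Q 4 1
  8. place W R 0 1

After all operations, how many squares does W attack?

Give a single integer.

Op 1: place BN@(4,0)
Op 2: place BN@(1,1)
Op 3: place BQ@(2,0)
Op 4: place BB@(1,4)
Op 5: place WR@(0,4)
Op 6: place WQ@(2,3)
Op 7: place BQ@(4,1)
Op 8: place WR@(0,1)
Per-piece attacks for W:
  WR@(0,1): attacks (0,2) (0,3) (0,4) (0,0) (1,1) [ray(0,1) blocked at (0,4); ray(1,0) blocked at (1,1)]
  WR@(0,4): attacks (0,3) (0,2) (0,1) (1,4) [ray(0,-1) blocked at (0,1); ray(1,0) blocked at (1,4)]
  WQ@(2,3): attacks (2,4) (2,2) (2,1) (2,0) (3,3) (4,3) (1,3) (0,3) (3,4) (3,2) (4,1) (1,4) (1,2) (0,1) [ray(0,-1) blocked at (2,0); ray(1,-1) blocked at (4,1); ray(-1,1) blocked at (1,4); ray(-1,-1) blocked at (0,1)]
Union (18 distinct): (0,0) (0,1) (0,2) (0,3) (0,4) (1,1) (1,2) (1,3) (1,4) (2,0) (2,1) (2,2) (2,4) (3,2) (3,3) (3,4) (4,1) (4,3)

Answer: 18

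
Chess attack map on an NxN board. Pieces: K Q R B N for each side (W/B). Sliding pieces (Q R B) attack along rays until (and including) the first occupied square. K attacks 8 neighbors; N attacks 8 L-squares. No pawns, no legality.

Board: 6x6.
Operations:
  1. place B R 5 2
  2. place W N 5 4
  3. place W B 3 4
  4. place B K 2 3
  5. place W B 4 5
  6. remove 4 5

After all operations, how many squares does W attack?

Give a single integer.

Op 1: place BR@(5,2)
Op 2: place WN@(5,4)
Op 3: place WB@(3,4)
Op 4: place BK@(2,3)
Op 5: place WB@(4,5)
Op 6: remove (4,5)
Per-piece attacks for W:
  WB@(3,4): attacks (4,5) (4,3) (5,2) (2,5) (2,3) [ray(1,-1) blocked at (5,2); ray(-1,-1) blocked at (2,3)]
  WN@(5,4): attacks (3,5) (4,2) (3,3)
Union (8 distinct): (2,3) (2,5) (3,3) (3,5) (4,2) (4,3) (4,5) (5,2)

Answer: 8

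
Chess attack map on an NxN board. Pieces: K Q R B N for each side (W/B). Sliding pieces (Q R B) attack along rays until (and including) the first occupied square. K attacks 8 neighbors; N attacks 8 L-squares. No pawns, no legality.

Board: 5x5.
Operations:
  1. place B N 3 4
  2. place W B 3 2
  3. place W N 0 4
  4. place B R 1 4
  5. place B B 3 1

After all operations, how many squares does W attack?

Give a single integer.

Answer: 7

Derivation:
Op 1: place BN@(3,4)
Op 2: place WB@(3,2)
Op 3: place WN@(0,4)
Op 4: place BR@(1,4)
Op 5: place BB@(3,1)
Per-piece attacks for W:
  WN@(0,4): attacks (1,2) (2,3)
  WB@(3,2): attacks (4,3) (4,1) (2,3) (1,4) (2,1) (1,0) [ray(-1,1) blocked at (1,4)]
Union (7 distinct): (1,0) (1,2) (1,4) (2,1) (2,3) (4,1) (4,3)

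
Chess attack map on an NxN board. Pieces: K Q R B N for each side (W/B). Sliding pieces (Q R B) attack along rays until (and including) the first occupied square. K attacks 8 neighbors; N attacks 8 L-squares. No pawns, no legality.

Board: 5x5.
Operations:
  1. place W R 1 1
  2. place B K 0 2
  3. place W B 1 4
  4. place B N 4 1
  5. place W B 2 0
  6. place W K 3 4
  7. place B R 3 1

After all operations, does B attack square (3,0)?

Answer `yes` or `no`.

Answer: yes

Derivation:
Op 1: place WR@(1,1)
Op 2: place BK@(0,2)
Op 3: place WB@(1,4)
Op 4: place BN@(4,1)
Op 5: place WB@(2,0)
Op 6: place WK@(3,4)
Op 7: place BR@(3,1)
Per-piece attacks for B:
  BK@(0,2): attacks (0,3) (0,1) (1,2) (1,3) (1,1)
  BR@(3,1): attacks (3,2) (3,3) (3,4) (3,0) (4,1) (2,1) (1,1) [ray(0,1) blocked at (3,4); ray(1,0) blocked at (4,1); ray(-1,0) blocked at (1,1)]
  BN@(4,1): attacks (3,3) (2,2) (2,0)
B attacks (3,0): yes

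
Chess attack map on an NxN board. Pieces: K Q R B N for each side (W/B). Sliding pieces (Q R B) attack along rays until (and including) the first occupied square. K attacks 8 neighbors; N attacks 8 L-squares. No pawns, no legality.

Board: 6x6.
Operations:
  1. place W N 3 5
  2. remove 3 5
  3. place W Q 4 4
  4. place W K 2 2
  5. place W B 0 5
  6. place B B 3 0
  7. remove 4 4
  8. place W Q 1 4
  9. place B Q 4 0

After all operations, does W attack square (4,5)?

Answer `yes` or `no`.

Answer: no

Derivation:
Op 1: place WN@(3,5)
Op 2: remove (3,5)
Op 3: place WQ@(4,4)
Op 4: place WK@(2,2)
Op 5: place WB@(0,5)
Op 6: place BB@(3,0)
Op 7: remove (4,4)
Op 8: place WQ@(1,4)
Op 9: place BQ@(4,0)
Per-piece attacks for W:
  WB@(0,5): attacks (1,4) [ray(1,-1) blocked at (1,4)]
  WQ@(1,4): attacks (1,5) (1,3) (1,2) (1,1) (1,0) (2,4) (3,4) (4,4) (5,4) (0,4) (2,5) (2,3) (3,2) (4,1) (5,0) (0,5) (0,3) [ray(-1,1) blocked at (0,5)]
  WK@(2,2): attacks (2,3) (2,1) (3,2) (1,2) (3,3) (3,1) (1,3) (1,1)
W attacks (4,5): no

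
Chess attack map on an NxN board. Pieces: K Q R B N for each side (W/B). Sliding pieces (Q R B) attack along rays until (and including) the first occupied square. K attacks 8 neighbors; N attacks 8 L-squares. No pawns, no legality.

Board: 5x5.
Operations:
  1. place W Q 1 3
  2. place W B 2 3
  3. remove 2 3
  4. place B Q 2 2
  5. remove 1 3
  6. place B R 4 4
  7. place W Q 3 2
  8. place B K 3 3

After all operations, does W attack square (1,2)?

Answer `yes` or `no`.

Op 1: place WQ@(1,3)
Op 2: place WB@(2,3)
Op 3: remove (2,3)
Op 4: place BQ@(2,2)
Op 5: remove (1,3)
Op 6: place BR@(4,4)
Op 7: place WQ@(3,2)
Op 8: place BK@(3,3)
Per-piece attacks for W:
  WQ@(3,2): attacks (3,3) (3,1) (3,0) (4,2) (2,2) (4,3) (4,1) (2,3) (1,4) (2,1) (1,0) [ray(0,1) blocked at (3,3); ray(-1,0) blocked at (2,2)]
W attacks (1,2): no

Answer: no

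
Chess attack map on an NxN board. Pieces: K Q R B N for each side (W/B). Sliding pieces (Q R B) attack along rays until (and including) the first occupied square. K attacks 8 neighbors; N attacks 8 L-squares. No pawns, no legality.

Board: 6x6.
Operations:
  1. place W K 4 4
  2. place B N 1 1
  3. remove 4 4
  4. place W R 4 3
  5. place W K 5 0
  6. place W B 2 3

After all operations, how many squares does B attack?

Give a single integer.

Answer: 4

Derivation:
Op 1: place WK@(4,4)
Op 2: place BN@(1,1)
Op 3: remove (4,4)
Op 4: place WR@(4,3)
Op 5: place WK@(5,0)
Op 6: place WB@(2,3)
Per-piece attacks for B:
  BN@(1,1): attacks (2,3) (3,2) (0,3) (3,0)
Union (4 distinct): (0,3) (2,3) (3,0) (3,2)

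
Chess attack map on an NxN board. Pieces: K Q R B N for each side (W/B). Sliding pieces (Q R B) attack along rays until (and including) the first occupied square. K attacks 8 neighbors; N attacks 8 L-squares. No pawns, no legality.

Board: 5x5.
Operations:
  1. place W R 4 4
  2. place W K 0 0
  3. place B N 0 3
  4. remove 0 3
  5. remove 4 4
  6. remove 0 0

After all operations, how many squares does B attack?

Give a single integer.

Answer: 0

Derivation:
Op 1: place WR@(4,4)
Op 2: place WK@(0,0)
Op 3: place BN@(0,3)
Op 4: remove (0,3)
Op 5: remove (4,4)
Op 6: remove (0,0)
Per-piece attacks for B:
Union (0 distinct): (none)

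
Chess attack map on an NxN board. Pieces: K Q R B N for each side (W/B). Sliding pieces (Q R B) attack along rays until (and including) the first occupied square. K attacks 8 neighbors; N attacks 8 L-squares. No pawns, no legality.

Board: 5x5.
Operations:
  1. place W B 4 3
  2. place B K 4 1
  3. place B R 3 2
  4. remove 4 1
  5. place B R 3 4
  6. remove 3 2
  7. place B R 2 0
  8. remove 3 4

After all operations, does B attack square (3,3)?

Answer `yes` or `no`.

Answer: no

Derivation:
Op 1: place WB@(4,3)
Op 2: place BK@(4,1)
Op 3: place BR@(3,2)
Op 4: remove (4,1)
Op 5: place BR@(3,4)
Op 6: remove (3,2)
Op 7: place BR@(2,0)
Op 8: remove (3,4)
Per-piece attacks for B:
  BR@(2,0): attacks (2,1) (2,2) (2,3) (2,4) (3,0) (4,0) (1,0) (0,0)
B attacks (3,3): no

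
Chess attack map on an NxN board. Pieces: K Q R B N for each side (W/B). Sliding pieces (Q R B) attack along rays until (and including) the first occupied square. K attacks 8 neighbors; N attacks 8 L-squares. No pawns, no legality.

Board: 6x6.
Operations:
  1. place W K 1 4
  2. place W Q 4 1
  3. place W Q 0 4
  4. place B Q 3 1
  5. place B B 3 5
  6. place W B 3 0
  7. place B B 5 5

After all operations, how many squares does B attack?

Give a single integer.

Op 1: place WK@(1,4)
Op 2: place WQ@(4,1)
Op 3: place WQ@(0,4)
Op 4: place BQ@(3,1)
Op 5: place BB@(3,5)
Op 6: place WB@(3,0)
Op 7: place BB@(5,5)
Per-piece attacks for B:
  BQ@(3,1): attacks (3,2) (3,3) (3,4) (3,5) (3,0) (4,1) (2,1) (1,1) (0,1) (4,2) (5,3) (4,0) (2,2) (1,3) (0,4) (2,0) [ray(0,1) blocked at (3,5); ray(0,-1) blocked at (3,0); ray(1,0) blocked at (4,1); ray(-1,1) blocked at (0,4)]
  BB@(3,5): attacks (4,4) (5,3) (2,4) (1,3) (0,2)
  BB@(5,5): attacks (4,4) (3,3) (2,2) (1,1) (0,0)
Union (20 distinct): (0,0) (0,1) (0,2) (0,4) (1,1) (1,3) (2,0) (2,1) (2,2) (2,4) (3,0) (3,2) (3,3) (3,4) (3,5) (4,0) (4,1) (4,2) (4,4) (5,3)

Answer: 20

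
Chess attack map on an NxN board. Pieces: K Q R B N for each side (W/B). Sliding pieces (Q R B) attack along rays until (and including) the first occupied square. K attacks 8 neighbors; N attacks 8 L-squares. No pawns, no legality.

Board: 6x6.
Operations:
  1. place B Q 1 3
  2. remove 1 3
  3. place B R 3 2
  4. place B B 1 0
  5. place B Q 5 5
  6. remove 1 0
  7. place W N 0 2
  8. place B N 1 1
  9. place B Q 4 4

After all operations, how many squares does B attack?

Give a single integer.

Answer: 30

Derivation:
Op 1: place BQ@(1,3)
Op 2: remove (1,3)
Op 3: place BR@(3,2)
Op 4: place BB@(1,0)
Op 5: place BQ@(5,5)
Op 6: remove (1,0)
Op 7: place WN@(0,2)
Op 8: place BN@(1,1)
Op 9: place BQ@(4,4)
Per-piece attacks for B:
  BN@(1,1): attacks (2,3) (3,2) (0,3) (3,0)
  BR@(3,2): attacks (3,3) (3,4) (3,5) (3,1) (3,0) (4,2) (5,2) (2,2) (1,2) (0,2) [ray(-1,0) blocked at (0,2)]
  BQ@(4,4): attacks (4,5) (4,3) (4,2) (4,1) (4,0) (5,4) (3,4) (2,4) (1,4) (0,4) (5,5) (5,3) (3,5) (3,3) (2,2) (1,1) [ray(1,1) blocked at (5,5); ray(-1,-1) blocked at (1,1)]
  BQ@(5,5): attacks (5,4) (5,3) (5,2) (5,1) (5,0) (4,5) (3,5) (2,5) (1,5) (0,5) (4,4) [ray(-1,-1) blocked at (4,4)]
Union (30 distinct): (0,2) (0,3) (0,4) (0,5) (1,1) (1,2) (1,4) (1,5) (2,2) (2,3) (2,4) (2,5) (3,0) (3,1) (3,2) (3,3) (3,4) (3,5) (4,0) (4,1) (4,2) (4,3) (4,4) (4,5) (5,0) (5,1) (5,2) (5,3) (5,4) (5,5)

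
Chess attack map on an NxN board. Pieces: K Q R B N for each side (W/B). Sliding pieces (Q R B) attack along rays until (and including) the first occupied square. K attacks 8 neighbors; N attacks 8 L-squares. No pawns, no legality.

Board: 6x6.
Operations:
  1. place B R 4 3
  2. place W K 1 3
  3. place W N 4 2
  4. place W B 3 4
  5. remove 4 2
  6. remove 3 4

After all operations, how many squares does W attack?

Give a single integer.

Answer: 8

Derivation:
Op 1: place BR@(4,3)
Op 2: place WK@(1,3)
Op 3: place WN@(4,2)
Op 4: place WB@(3,4)
Op 5: remove (4,2)
Op 6: remove (3,4)
Per-piece attacks for W:
  WK@(1,3): attacks (1,4) (1,2) (2,3) (0,3) (2,4) (2,2) (0,4) (0,2)
Union (8 distinct): (0,2) (0,3) (0,4) (1,2) (1,4) (2,2) (2,3) (2,4)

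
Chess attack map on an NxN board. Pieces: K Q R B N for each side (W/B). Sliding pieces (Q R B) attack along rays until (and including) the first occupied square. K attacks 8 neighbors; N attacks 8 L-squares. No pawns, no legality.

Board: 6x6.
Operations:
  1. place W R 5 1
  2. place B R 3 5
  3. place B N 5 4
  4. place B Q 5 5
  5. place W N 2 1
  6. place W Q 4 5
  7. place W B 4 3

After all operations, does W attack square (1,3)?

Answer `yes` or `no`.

Op 1: place WR@(5,1)
Op 2: place BR@(3,5)
Op 3: place BN@(5,4)
Op 4: place BQ@(5,5)
Op 5: place WN@(2,1)
Op 6: place WQ@(4,5)
Op 7: place WB@(4,3)
Per-piece attacks for W:
  WN@(2,1): attacks (3,3) (4,2) (1,3) (0,2) (4,0) (0,0)
  WB@(4,3): attacks (5,4) (5,2) (3,4) (2,5) (3,2) (2,1) [ray(1,1) blocked at (5,4); ray(-1,-1) blocked at (2,1)]
  WQ@(4,5): attacks (4,4) (4,3) (5,5) (3,5) (5,4) (3,4) (2,3) (1,2) (0,1) [ray(0,-1) blocked at (4,3); ray(1,0) blocked at (5,5); ray(-1,0) blocked at (3,5); ray(1,-1) blocked at (5,4)]
  WR@(5,1): attacks (5,2) (5,3) (5,4) (5,0) (4,1) (3,1) (2,1) [ray(0,1) blocked at (5,4); ray(-1,0) blocked at (2,1)]
W attacks (1,3): yes

Answer: yes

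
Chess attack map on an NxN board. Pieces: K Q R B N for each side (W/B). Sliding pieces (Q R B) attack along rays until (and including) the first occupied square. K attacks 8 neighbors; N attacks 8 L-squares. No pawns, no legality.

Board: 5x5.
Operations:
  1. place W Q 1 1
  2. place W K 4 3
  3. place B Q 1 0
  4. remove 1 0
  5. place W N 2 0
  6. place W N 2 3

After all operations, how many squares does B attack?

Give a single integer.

Op 1: place WQ@(1,1)
Op 2: place WK@(4,3)
Op 3: place BQ@(1,0)
Op 4: remove (1,0)
Op 5: place WN@(2,0)
Op 6: place WN@(2,3)
Per-piece attacks for B:
Union (0 distinct): (none)

Answer: 0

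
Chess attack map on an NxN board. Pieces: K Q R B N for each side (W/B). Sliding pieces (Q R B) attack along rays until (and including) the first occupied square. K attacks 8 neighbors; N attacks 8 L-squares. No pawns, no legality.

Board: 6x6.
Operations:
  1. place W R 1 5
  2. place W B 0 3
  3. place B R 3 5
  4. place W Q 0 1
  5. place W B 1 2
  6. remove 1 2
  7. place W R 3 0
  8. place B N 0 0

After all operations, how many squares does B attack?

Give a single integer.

Op 1: place WR@(1,5)
Op 2: place WB@(0,3)
Op 3: place BR@(3,5)
Op 4: place WQ@(0,1)
Op 5: place WB@(1,2)
Op 6: remove (1,2)
Op 7: place WR@(3,0)
Op 8: place BN@(0,0)
Per-piece attacks for B:
  BN@(0,0): attacks (1,2) (2,1)
  BR@(3,5): attacks (3,4) (3,3) (3,2) (3,1) (3,0) (4,5) (5,5) (2,5) (1,5) [ray(0,-1) blocked at (3,0); ray(-1,0) blocked at (1,5)]
Union (11 distinct): (1,2) (1,5) (2,1) (2,5) (3,0) (3,1) (3,2) (3,3) (3,4) (4,5) (5,5)

Answer: 11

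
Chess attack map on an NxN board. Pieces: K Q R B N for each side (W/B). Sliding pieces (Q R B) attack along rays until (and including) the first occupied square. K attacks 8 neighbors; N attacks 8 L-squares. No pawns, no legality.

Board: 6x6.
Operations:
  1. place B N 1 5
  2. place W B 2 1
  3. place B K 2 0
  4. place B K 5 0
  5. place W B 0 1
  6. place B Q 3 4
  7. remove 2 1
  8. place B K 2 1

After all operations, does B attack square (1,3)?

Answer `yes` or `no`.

Answer: no

Derivation:
Op 1: place BN@(1,5)
Op 2: place WB@(2,1)
Op 3: place BK@(2,0)
Op 4: place BK@(5,0)
Op 5: place WB@(0,1)
Op 6: place BQ@(3,4)
Op 7: remove (2,1)
Op 8: place BK@(2,1)
Per-piece attacks for B:
  BN@(1,5): attacks (2,3) (3,4) (0,3)
  BK@(2,0): attacks (2,1) (3,0) (1,0) (3,1) (1,1)
  BK@(2,1): attacks (2,2) (2,0) (3,1) (1,1) (3,2) (3,0) (1,2) (1,0)
  BQ@(3,4): attacks (3,5) (3,3) (3,2) (3,1) (3,0) (4,4) (5,4) (2,4) (1,4) (0,4) (4,5) (4,3) (5,2) (2,5) (2,3) (1,2) (0,1) [ray(-1,-1) blocked at (0,1)]
  BK@(5,0): attacks (5,1) (4,0) (4,1)
B attacks (1,3): no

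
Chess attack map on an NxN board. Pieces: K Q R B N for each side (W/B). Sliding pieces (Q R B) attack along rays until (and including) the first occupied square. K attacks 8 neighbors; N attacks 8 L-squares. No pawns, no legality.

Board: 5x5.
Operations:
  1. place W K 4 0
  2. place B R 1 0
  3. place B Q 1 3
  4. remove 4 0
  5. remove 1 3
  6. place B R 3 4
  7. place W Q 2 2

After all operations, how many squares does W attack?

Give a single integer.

Answer: 16

Derivation:
Op 1: place WK@(4,0)
Op 2: place BR@(1,0)
Op 3: place BQ@(1,3)
Op 4: remove (4,0)
Op 5: remove (1,3)
Op 6: place BR@(3,4)
Op 7: place WQ@(2,2)
Per-piece attacks for W:
  WQ@(2,2): attacks (2,3) (2,4) (2,1) (2,0) (3,2) (4,2) (1,2) (0,2) (3,3) (4,4) (3,1) (4,0) (1,3) (0,4) (1,1) (0,0)
Union (16 distinct): (0,0) (0,2) (0,4) (1,1) (1,2) (1,3) (2,0) (2,1) (2,3) (2,4) (3,1) (3,2) (3,3) (4,0) (4,2) (4,4)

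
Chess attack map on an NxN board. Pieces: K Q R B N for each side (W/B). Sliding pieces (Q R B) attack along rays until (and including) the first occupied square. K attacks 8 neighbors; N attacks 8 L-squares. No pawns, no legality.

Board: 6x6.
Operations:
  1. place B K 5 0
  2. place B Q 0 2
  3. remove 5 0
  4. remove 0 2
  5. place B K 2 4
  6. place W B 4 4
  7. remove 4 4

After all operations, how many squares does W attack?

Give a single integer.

Answer: 0

Derivation:
Op 1: place BK@(5,0)
Op 2: place BQ@(0,2)
Op 3: remove (5,0)
Op 4: remove (0,2)
Op 5: place BK@(2,4)
Op 6: place WB@(4,4)
Op 7: remove (4,4)
Per-piece attacks for W:
Union (0 distinct): (none)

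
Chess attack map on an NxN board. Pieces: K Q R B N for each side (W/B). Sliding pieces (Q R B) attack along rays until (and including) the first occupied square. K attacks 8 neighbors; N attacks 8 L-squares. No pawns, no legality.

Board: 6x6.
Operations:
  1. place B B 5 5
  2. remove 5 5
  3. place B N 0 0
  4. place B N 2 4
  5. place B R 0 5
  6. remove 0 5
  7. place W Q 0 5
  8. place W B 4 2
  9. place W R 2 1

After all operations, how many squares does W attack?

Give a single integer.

Answer: 23

Derivation:
Op 1: place BB@(5,5)
Op 2: remove (5,5)
Op 3: place BN@(0,0)
Op 4: place BN@(2,4)
Op 5: place BR@(0,5)
Op 6: remove (0,5)
Op 7: place WQ@(0,5)
Op 8: place WB@(4,2)
Op 9: place WR@(2,1)
Per-piece attacks for W:
  WQ@(0,5): attacks (0,4) (0,3) (0,2) (0,1) (0,0) (1,5) (2,5) (3,5) (4,5) (5,5) (1,4) (2,3) (3,2) (4,1) (5,0) [ray(0,-1) blocked at (0,0)]
  WR@(2,1): attacks (2,2) (2,3) (2,4) (2,0) (3,1) (4,1) (5,1) (1,1) (0,1) [ray(0,1) blocked at (2,4)]
  WB@(4,2): attacks (5,3) (5,1) (3,3) (2,4) (3,1) (2,0) [ray(-1,1) blocked at (2,4)]
Union (23 distinct): (0,0) (0,1) (0,2) (0,3) (0,4) (1,1) (1,4) (1,5) (2,0) (2,2) (2,3) (2,4) (2,5) (3,1) (3,2) (3,3) (3,5) (4,1) (4,5) (5,0) (5,1) (5,3) (5,5)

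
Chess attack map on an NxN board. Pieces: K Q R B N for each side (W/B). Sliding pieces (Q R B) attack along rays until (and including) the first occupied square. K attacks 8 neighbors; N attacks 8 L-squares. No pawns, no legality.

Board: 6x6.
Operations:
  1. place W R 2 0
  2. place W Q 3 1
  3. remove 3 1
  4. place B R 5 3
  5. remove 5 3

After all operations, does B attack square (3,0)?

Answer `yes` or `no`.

Answer: no

Derivation:
Op 1: place WR@(2,0)
Op 2: place WQ@(3,1)
Op 3: remove (3,1)
Op 4: place BR@(5,3)
Op 5: remove (5,3)
Per-piece attacks for B:
B attacks (3,0): no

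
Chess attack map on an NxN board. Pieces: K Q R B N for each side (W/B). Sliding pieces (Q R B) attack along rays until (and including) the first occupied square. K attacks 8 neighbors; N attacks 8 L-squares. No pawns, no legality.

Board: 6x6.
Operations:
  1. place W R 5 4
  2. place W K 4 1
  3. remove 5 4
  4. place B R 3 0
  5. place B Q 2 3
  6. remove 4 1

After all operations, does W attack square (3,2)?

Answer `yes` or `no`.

Answer: no

Derivation:
Op 1: place WR@(5,4)
Op 2: place WK@(4,1)
Op 3: remove (5,4)
Op 4: place BR@(3,0)
Op 5: place BQ@(2,3)
Op 6: remove (4,1)
Per-piece attacks for W:
W attacks (3,2): no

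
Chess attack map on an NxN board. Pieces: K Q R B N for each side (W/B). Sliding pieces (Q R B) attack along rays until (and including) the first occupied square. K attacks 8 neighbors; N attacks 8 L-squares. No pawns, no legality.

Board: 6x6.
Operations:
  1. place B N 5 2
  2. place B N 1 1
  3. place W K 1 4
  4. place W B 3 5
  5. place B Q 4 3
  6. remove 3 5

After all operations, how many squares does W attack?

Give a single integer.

Answer: 8

Derivation:
Op 1: place BN@(5,2)
Op 2: place BN@(1,1)
Op 3: place WK@(1,4)
Op 4: place WB@(3,5)
Op 5: place BQ@(4,3)
Op 6: remove (3,5)
Per-piece attacks for W:
  WK@(1,4): attacks (1,5) (1,3) (2,4) (0,4) (2,5) (2,3) (0,5) (0,3)
Union (8 distinct): (0,3) (0,4) (0,5) (1,3) (1,5) (2,3) (2,4) (2,5)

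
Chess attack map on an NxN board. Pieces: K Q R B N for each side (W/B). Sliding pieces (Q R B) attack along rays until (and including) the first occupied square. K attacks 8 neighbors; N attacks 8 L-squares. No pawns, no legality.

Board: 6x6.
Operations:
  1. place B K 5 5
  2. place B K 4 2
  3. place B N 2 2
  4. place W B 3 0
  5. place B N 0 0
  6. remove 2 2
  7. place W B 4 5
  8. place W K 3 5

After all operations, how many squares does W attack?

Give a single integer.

Op 1: place BK@(5,5)
Op 2: place BK@(4,2)
Op 3: place BN@(2,2)
Op 4: place WB@(3,0)
Op 5: place BN@(0,0)
Op 6: remove (2,2)
Op 7: place WB@(4,5)
Op 8: place WK@(3,5)
Per-piece attacks for W:
  WB@(3,0): attacks (4,1) (5,2) (2,1) (1,2) (0,3)
  WK@(3,5): attacks (3,4) (4,5) (2,5) (4,4) (2,4)
  WB@(4,5): attacks (5,4) (3,4) (2,3) (1,2) (0,1)
Union (13 distinct): (0,1) (0,3) (1,2) (2,1) (2,3) (2,4) (2,5) (3,4) (4,1) (4,4) (4,5) (5,2) (5,4)

Answer: 13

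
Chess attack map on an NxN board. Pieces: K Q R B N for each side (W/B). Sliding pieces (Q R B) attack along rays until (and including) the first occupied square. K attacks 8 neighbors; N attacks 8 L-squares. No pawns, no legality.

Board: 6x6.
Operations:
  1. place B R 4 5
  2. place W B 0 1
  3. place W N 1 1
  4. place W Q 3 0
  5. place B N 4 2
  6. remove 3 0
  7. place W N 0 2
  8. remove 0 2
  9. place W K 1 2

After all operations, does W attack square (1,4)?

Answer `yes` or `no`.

Answer: no

Derivation:
Op 1: place BR@(4,5)
Op 2: place WB@(0,1)
Op 3: place WN@(1,1)
Op 4: place WQ@(3,0)
Op 5: place BN@(4,2)
Op 6: remove (3,0)
Op 7: place WN@(0,2)
Op 8: remove (0,2)
Op 9: place WK@(1,2)
Per-piece attacks for W:
  WB@(0,1): attacks (1,2) (1,0) [ray(1,1) blocked at (1,2)]
  WN@(1,1): attacks (2,3) (3,2) (0,3) (3,0)
  WK@(1,2): attacks (1,3) (1,1) (2,2) (0,2) (2,3) (2,1) (0,3) (0,1)
W attacks (1,4): no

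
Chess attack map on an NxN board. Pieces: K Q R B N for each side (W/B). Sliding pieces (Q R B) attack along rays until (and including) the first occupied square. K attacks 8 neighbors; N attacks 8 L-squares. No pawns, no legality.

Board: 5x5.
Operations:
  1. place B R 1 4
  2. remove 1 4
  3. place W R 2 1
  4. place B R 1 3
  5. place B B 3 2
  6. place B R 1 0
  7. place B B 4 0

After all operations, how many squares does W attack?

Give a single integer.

Answer: 8

Derivation:
Op 1: place BR@(1,4)
Op 2: remove (1,4)
Op 3: place WR@(2,1)
Op 4: place BR@(1,3)
Op 5: place BB@(3,2)
Op 6: place BR@(1,0)
Op 7: place BB@(4,0)
Per-piece attacks for W:
  WR@(2,1): attacks (2,2) (2,3) (2,4) (2,0) (3,1) (4,1) (1,1) (0,1)
Union (8 distinct): (0,1) (1,1) (2,0) (2,2) (2,3) (2,4) (3,1) (4,1)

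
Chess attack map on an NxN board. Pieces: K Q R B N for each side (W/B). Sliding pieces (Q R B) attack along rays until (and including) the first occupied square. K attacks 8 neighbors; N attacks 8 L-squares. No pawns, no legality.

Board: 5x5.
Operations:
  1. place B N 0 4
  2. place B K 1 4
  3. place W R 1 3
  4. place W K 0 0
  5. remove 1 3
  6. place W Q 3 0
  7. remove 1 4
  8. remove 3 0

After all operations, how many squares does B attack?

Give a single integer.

Op 1: place BN@(0,4)
Op 2: place BK@(1,4)
Op 3: place WR@(1,3)
Op 4: place WK@(0,0)
Op 5: remove (1,3)
Op 6: place WQ@(3,0)
Op 7: remove (1,4)
Op 8: remove (3,0)
Per-piece attacks for B:
  BN@(0,4): attacks (1,2) (2,3)
Union (2 distinct): (1,2) (2,3)

Answer: 2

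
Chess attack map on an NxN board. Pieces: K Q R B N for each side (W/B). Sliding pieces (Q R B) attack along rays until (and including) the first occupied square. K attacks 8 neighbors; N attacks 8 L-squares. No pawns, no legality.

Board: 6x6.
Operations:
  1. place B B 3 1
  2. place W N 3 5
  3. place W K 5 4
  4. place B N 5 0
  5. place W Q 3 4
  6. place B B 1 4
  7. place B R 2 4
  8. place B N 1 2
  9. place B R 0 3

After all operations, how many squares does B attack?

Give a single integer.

Op 1: place BB@(3,1)
Op 2: place WN@(3,5)
Op 3: place WK@(5,4)
Op 4: place BN@(5,0)
Op 5: place WQ@(3,4)
Op 6: place BB@(1,4)
Op 7: place BR@(2,4)
Op 8: place BN@(1,2)
Op 9: place BR@(0,3)
Per-piece attacks for B:
  BR@(0,3): attacks (0,4) (0,5) (0,2) (0,1) (0,0) (1,3) (2,3) (3,3) (4,3) (5,3)
  BN@(1,2): attacks (2,4) (3,3) (0,4) (2,0) (3,1) (0,0)
  BB@(1,4): attacks (2,5) (2,3) (3,2) (4,1) (5,0) (0,5) (0,3) [ray(1,-1) blocked at (5,0); ray(-1,-1) blocked at (0,3)]
  BR@(2,4): attacks (2,5) (2,3) (2,2) (2,1) (2,0) (3,4) (1,4) [ray(1,0) blocked at (3,4); ray(-1,0) blocked at (1,4)]
  BB@(3,1): attacks (4,2) (5,3) (4,0) (2,2) (1,3) (0,4) (2,0)
  BN@(5,0): attacks (4,2) (3,1)
Union (24 distinct): (0,0) (0,1) (0,2) (0,3) (0,4) (0,5) (1,3) (1,4) (2,0) (2,1) (2,2) (2,3) (2,4) (2,5) (3,1) (3,2) (3,3) (3,4) (4,0) (4,1) (4,2) (4,3) (5,0) (5,3)

Answer: 24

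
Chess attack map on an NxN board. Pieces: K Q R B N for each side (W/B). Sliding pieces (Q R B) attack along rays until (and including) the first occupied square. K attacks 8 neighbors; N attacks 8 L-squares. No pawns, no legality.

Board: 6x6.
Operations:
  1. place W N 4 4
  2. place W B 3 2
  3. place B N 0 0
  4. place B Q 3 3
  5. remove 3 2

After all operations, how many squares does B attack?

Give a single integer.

Op 1: place WN@(4,4)
Op 2: place WB@(3,2)
Op 3: place BN@(0,0)
Op 4: place BQ@(3,3)
Op 5: remove (3,2)
Per-piece attacks for B:
  BN@(0,0): attacks (1,2) (2,1)
  BQ@(3,3): attacks (3,4) (3,5) (3,2) (3,1) (3,0) (4,3) (5,3) (2,3) (1,3) (0,3) (4,4) (4,2) (5,1) (2,4) (1,5) (2,2) (1,1) (0,0) [ray(1,1) blocked at (4,4); ray(-1,-1) blocked at (0,0)]
Union (20 distinct): (0,0) (0,3) (1,1) (1,2) (1,3) (1,5) (2,1) (2,2) (2,3) (2,4) (3,0) (3,1) (3,2) (3,4) (3,5) (4,2) (4,3) (4,4) (5,1) (5,3)

Answer: 20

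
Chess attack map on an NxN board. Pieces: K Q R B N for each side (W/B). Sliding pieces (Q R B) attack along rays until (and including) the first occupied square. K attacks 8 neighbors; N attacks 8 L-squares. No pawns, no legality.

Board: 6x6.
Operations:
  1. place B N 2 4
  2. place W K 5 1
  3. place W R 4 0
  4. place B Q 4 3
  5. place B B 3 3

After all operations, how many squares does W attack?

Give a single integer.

Answer: 10

Derivation:
Op 1: place BN@(2,4)
Op 2: place WK@(5,1)
Op 3: place WR@(4,0)
Op 4: place BQ@(4,3)
Op 5: place BB@(3,3)
Per-piece attacks for W:
  WR@(4,0): attacks (4,1) (4,2) (4,3) (5,0) (3,0) (2,0) (1,0) (0,0) [ray(0,1) blocked at (4,3)]
  WK@(5,1): attacks (5,2) (5,0) (4,1) (4,2) (4,0)
Union (10 distinct): (0,0) (1,0) (2,0) (3,0) (4,0) (4,1) (4,2) (4,3) (5,0) (5,2)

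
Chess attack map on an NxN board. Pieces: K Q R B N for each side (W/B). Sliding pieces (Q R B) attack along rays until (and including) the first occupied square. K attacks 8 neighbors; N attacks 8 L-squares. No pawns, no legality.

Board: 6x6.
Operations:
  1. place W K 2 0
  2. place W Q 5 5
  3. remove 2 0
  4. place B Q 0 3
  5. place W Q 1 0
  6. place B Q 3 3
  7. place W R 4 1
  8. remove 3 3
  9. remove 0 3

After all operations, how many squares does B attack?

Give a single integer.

Answer: 0

Derivation:
Op 1: place WK@(2,0)
Op 2: place WQ@(5,5)
Op 3: remove (2,0)
Op 4: place BQ@(0,3)
Op 5: place WQ@(1,0)
Op 6: place BQ@(3,3)
Op 7: place WR@(4,1)
Op 8: remove (3,3)
Op 9: remove (0,3)
Per-piece attacks for B:
Union (0 distinct): (none)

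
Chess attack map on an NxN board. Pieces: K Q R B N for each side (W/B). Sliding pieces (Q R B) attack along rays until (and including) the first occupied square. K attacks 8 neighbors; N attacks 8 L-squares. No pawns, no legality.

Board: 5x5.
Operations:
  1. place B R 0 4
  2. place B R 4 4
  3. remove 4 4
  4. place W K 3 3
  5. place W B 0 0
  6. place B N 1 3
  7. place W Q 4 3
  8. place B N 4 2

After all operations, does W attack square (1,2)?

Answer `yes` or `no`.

Answer: no

Derivation:
Op 1: place BR@(0,4)
Op 2: place BR@(4,4)
Op 3: remove (4,4)
Op 4: place WK@(3,3)
Op 5: place WB@(0,0)
Op 6: place BN@(1,3)
Op 7: place WQ@(4,3)
Op 8: place BN@(4,2)
Per-piece attacks for W:
  WB@(0,0): attacks (1,1) (2,2) (3,3) [ray(1,1) blocked at (3,3)]
  WK@(3,3): attacks (3,4) (3,2) (4,3) (2,3) (4,4) (4,2) (2,4) (2,2)
  WQ@(4,3): attacks (4,4) (4,2) (3,3) (3,4) (3,2) (2,1) (1,0) [ray(0,-1) blocked at (4,2); ray(-1,0) blocked at (3,3)]
W attacks (1,2): no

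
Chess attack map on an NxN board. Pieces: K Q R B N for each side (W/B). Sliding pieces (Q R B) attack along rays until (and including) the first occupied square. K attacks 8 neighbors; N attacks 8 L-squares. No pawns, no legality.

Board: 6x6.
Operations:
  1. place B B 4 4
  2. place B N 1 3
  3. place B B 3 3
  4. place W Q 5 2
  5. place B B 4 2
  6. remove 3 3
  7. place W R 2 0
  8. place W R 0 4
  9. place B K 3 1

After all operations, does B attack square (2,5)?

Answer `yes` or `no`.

Answer: yes

Derivation:
Op 1: place BB@(4,4)
Op 2: place BN@(1,3)
Op 3: place BB@(3,3)
Op 4: place WQ@(5,2)
Op 5: place BB@(4,2)
Op 6: remove (3,3)
Op 7: place WR@(2,0)
Op 8: place WR@(0,4)
Op 9: place BK@(3,1)
Per-piece attacks for B:
  BN@(1,3): attacks (2,5) (3,4) (0,5) (2,1) (3,2) (0,1)
  BK@(3,1): attacks (3,2) (3,0) (4,1) (2,1) (4,2) (4,0) (2,2) (2,0)
  BB@(4,2): attacks (5,3) (5,1) (3,3) (2,4) (1,5) (3,1) [ray(-1,-1) blocked at (3,1)]
  BB@(4,4): attacks (5,5) (5,3) (3,5) (3,3) (2,2) (1,1) (0,0)
B attacks (2,5): yes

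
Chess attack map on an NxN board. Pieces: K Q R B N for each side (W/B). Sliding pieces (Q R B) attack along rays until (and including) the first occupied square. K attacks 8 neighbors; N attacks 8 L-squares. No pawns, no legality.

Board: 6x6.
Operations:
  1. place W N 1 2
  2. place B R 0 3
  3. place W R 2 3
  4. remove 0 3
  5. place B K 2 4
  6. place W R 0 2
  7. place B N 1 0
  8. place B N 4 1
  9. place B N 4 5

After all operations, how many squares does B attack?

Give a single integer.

Op 1: place WN@(1,2)
Op 2: place BR@(0,3)
Op 3: place WR@(2,3)
Op 4: remove (0,3)
Op 5: place BK@(2,4)
Op 6: place WR@(0,2)
Op 7: place BN@(1,0)
Op 8: place BN@(4,1)
Op 9: place BN@(4,5)
Per-piece attacks for B:
  BN@(1,0): attacks (2,2) (3,1) (0,2)
  BK@(2,4): attacks (2,5) (2,3) (3,4) (1,4) (3,5) (3,3) (1,5) (1,3)
  BN@(4,1): attacks (5,3) (3,3) (2,2) (2,0)
  BN@(4,5): attacks (5,3) (3,3) (2,4)
Union (14 distinct): (0,2) (1,3) (1,4) (1,5) (2,0) (2,2) (2,3) (2,4) (2,5) (3,1) (3,3) (3,4) (3,5) (5,3)

Answer: 14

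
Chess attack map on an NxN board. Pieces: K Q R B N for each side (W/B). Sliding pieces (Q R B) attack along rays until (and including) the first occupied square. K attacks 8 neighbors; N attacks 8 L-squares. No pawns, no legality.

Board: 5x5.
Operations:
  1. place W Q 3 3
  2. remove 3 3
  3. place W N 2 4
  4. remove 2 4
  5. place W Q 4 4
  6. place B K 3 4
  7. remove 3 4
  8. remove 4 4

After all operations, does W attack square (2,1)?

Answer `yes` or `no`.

Op 1: place WQ@(3,3)
Op 2: remove (3,3)
Op 3: place WN@(2,4)
Op 4: remove (2,4)
Op 5: place WQ@(4,4)
Op 6: place BK@(3,4)
Op 7: remove (3,4)
Op 8: remove (4,4)
Per-piece attacks for W:
W attacks (2,1): no

Answer: no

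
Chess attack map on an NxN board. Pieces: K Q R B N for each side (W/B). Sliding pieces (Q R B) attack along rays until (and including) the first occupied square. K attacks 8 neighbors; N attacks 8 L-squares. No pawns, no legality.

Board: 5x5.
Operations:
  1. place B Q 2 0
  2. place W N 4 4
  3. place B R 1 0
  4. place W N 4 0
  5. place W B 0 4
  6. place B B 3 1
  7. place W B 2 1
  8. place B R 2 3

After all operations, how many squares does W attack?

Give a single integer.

Answer: 11

Derivation:
Op 1: place BQ@(2,0)
Op 2: place WN@(4,4)
Op 3: place BR@(1,0)
Op 4: place WN@(4,0)
Op 5: place WB@(0,4)
Op 6: place BB@(3,1)
Op 7: place WB@(2,1)
Op 8: place BR@(2,3)
Per-piece attacks for W:
  WB@(0,4): attacks (1,3) (2,2) (3,1) [ray(1,-1) blocked at (3,1)]
  WB@(2,1): attacks (3,2) (4,3) (3,0) (1,2) (0,3) (1,0) [ray(-1,-1) blocked at (1,0)]
  WN@(4,0): attacks (3,2) (2,1)
  WN@(4,4): attacks (3,2) (2,3)
Union (11 distinct): (0,3) (1,0) (1,2) (1,3) (2,1) (2,2) (2,3) (3,0) (3,1) (3,2) (4,3)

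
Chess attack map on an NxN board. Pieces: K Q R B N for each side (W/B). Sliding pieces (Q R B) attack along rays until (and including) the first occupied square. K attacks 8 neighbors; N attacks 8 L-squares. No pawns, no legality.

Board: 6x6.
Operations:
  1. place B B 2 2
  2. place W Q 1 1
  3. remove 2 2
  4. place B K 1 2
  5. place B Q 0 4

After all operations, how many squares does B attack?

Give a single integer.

Answer: 18

Derivation:
Op 1: place BB@(2,2)
Op 2: place WQ@(1,1)
Op 3: remove (2,2)
Op 4: place BK@(1,2)
Op 5: place BQ@(0,4)
Per-piece attacks for B:
  BQ@(0,4): attacks (0,5) (0,3) (0,2) (0,1) (0,0) (1,4) (2,4) (3,4) (4,4) (5,4) (1,5) (1,3) (2,2) (3,1) (4,0)
  BK@(1,2): attacks (1,3) (1,1) (2,2) (0,2) (2,3) (2,1) (0,3) (0,1)
Union (18 distinct): (0,0) (0,1) (0,2) (0,3) (0,5) (1,1) (1,3) (1,4) (1,5) (2,1) (2,2) (2,3) (2,4) (3,1) (3,4) (4,0) (4,4) (5,4)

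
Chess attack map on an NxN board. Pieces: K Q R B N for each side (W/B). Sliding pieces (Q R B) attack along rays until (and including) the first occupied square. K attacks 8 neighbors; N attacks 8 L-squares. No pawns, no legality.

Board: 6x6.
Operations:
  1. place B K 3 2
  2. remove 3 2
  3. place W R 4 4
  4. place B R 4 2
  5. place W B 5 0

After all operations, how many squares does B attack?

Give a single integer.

Op 1: place BK@(3,2)
Op 2: remove (3,2)
Op 3: place WR@(4,4)
Op 4: place BR@(4,2)
Op 5: place WB@(5,0)
Per-piece attacks for B:
  BR@(4,2): attacks (4,3) (4,4) (4,1) (4,0) (5,2) (3,2) (2,2) (1,2) (0,2) [ray(0,1) blocked at (4,4)]
Union (9 distinct): (0,2) (1,2) (2,2) (3,2) (4,0) (4,1) (4,3) (4,4) (5,2)

Answer: 9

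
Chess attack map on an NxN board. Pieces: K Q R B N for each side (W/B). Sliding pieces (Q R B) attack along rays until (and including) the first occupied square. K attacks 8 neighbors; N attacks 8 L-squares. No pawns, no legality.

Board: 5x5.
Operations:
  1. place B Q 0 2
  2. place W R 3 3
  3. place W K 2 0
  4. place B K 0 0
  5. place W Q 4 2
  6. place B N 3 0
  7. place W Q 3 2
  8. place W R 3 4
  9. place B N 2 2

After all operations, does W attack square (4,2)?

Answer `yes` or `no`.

Answer: yes

Derivation:
Op 1: place BQ@(0,2)
Op 2: place WR@(3,3)
Op 3: place WK@(2,0)
Op 4: place BK@(0,0)
Op 5: place WQ@(4,2)
Op 6: place BN@(3,0)
Op 7: place WQ@(3,2)
Op 8: place WR@(3,4)
Op 9: place BN@(2,2)
Per-piece attacks for W:
  WK@(2,0): attacks (2,1) (3,0) (1,0) (3,1) (1,1)
  WQ@(3,2): attacks (3,3) (3,1) (3,0) (4,2) (2,2) (4,3) (4,1) (2,3) (1,4) (2,1) (1,0) [ray(0,1) blocked at (3,3); ray(0,-1) blocked at (3,0); ray(1,0) blocked at (4,2); ray(-1,0) blocked at (2,2)]
  WR@(3,3): attacks (3,4) (3,2) (4,3) (2,3) (1,3) (0,3) [ray(0,1) blocked at (3,4); ray(0,-1) blocked at (3,2)]
  WR@(3,4): attacks (3,3) (4,4) (2,4) (1,4) (0,4) [ray(0,-1) blocked at (3,3)]
  WQ@(4,2): attacks (4,3) (4,4) (4,1) (4,0) (3,2) (3,3) (3,1) (2,0) [ray(-1,0) blocked at (3,2); ray(-1,1) blocked at (3,3); ray(-1,-1) blocked at (2,0)]
W attacks (4,2): yes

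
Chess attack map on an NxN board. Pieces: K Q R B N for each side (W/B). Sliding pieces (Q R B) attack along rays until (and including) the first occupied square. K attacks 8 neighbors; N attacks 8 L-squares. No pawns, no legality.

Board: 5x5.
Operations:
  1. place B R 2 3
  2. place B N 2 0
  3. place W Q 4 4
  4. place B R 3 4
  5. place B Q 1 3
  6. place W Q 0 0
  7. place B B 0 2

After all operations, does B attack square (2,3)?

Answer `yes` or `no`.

Answer: yes

Derivation:
Op 1: place BR@(2,3)
Op 2: place BN@(2,0)
Op 3: place WQ@(4,4)
Op 4: place BR@(3,4)
Op 5: place BQ@(1,3)
Op 6: place WQ@(0,0)
Op 7: place BB@(0,2)
Per-piece attacks for B:
  BB@(0,2): attacks (1,3) (1,1) (2,0) [ray(1,1) blocked at (1,3); ray(1,-1) blocked at (2,0)]
  BQ@(1,3): attacks (1,4) (1,2) (1,1) (1,0) (2,3) (0,3) (2,4) (2,2) (3,1) (4,0) (0,4) (0,2) [ray(1,0) blocked at (2,3); ray(-1,-1) blocked at (0,2)]
  BN@(2,0): attacks (3,2) (4,1) (1,2) (0,1)
  BR@(2,3): attacks (2,4) (2,2) (2,1) (2,0) (3,3) (4,3) (1,3) [ray(0,-1) blocked at (2,0); ray(-1,0) blocked at (1,3)]
  BR@(3,4): attacks (3,3) (3,2) (3,1) (3,0) (4,4) (2,4) (1,4) (0,4) [ray(1,0) blocked at (4,4)]
B attacks (2,3): yes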